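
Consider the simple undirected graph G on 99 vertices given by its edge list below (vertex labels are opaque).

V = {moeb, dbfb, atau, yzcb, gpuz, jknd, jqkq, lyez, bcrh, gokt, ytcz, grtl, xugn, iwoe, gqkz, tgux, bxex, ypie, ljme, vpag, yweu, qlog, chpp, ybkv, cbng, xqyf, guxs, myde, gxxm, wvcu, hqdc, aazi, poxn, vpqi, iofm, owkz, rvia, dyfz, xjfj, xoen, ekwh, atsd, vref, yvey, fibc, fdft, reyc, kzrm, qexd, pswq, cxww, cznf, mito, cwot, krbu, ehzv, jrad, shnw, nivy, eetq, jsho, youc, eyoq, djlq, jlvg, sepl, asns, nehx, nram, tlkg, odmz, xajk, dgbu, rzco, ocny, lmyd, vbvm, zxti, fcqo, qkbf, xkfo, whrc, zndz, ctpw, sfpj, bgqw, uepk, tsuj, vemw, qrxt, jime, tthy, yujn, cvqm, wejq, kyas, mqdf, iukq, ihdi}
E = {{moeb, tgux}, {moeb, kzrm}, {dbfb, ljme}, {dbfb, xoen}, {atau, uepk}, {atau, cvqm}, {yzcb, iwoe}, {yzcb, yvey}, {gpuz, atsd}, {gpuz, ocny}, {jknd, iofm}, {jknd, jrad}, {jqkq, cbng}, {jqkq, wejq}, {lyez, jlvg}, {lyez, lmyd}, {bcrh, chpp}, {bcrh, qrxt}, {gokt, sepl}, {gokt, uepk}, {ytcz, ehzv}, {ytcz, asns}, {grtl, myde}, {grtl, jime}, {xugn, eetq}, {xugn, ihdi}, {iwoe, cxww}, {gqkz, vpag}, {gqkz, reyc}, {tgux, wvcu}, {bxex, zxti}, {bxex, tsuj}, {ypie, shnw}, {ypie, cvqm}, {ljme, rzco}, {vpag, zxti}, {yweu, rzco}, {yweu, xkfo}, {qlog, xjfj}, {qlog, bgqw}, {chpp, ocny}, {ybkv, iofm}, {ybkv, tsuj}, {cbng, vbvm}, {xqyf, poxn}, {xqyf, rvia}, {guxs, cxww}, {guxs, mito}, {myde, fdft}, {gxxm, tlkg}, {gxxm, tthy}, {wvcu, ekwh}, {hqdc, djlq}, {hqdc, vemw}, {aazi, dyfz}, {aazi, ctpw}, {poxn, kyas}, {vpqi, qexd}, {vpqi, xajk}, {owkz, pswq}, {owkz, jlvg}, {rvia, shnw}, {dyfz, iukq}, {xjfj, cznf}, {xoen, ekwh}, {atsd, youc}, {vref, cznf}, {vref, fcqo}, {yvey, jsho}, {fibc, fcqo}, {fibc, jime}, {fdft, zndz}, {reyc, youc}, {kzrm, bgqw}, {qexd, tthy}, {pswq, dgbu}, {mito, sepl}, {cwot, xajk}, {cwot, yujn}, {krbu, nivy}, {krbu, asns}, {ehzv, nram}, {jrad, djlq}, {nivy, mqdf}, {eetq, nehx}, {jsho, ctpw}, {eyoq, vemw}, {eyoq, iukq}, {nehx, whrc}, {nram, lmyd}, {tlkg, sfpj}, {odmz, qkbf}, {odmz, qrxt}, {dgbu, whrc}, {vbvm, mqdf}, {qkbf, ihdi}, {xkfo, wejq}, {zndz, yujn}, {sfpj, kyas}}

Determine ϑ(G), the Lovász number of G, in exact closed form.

99*cos(pi/99)/(cos(pi/99) + 1)

Vertex myde has 2 neighbors: grtl, fdft.
deg(atsd) = 2; N(atsd) = {gpuz, youc}.
deg(fibc) = 2; N(fibc) = {fcqo, jime}.
N(vbvm) = {cbng, mqdf}, |N(vbvm)| = 2.
2-regular, N=99; this is C_{99}, the 99-cycle.
spec(A) ≈ [2.0, 1.996, 1.984, 1.964, 1.936, 1.9, 1.857, 1.806, 1.748, 1.683, 1.611, 1.532, 1.447, 1.357, 1.261, 1.16, 1.054, 0.945, 0.831, 0.714, 0.594, 0.472, 0.347, 0.222, 0.095, -0.032, -0.158, -0.285, -0.41, -0.533, -0.654, -0.773, -0.888, -1.0, -1.108, -1.211, -1.31, -1.403, -1.491, -1.572, -1.647, -1.716, -1.778, -1.832, -1.879, -1.919, -1.951, -1.975, -1.991, -1.999] (distinct, 3 d.p.).
λ_max=2, λ_min=-2*cos(pi/99); ϑ = −99·λ_min/(λ_max−λ_min) = 99*cos(pi/99)/(cos(pi/99) + 1).
= 49.48754… (decimal).
α=49, χ(Ḡ)=50; ϑ=99*cos(pi/99)/(cos(pi/99) + 1) lies between (both strict).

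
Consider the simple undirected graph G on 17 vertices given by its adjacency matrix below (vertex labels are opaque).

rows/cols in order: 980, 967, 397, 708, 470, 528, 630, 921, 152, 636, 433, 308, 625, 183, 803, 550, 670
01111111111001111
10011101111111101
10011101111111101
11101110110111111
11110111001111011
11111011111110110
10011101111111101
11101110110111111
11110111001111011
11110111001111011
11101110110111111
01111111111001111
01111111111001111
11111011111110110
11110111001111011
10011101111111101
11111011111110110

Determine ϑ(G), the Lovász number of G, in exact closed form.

Vertex 670 has 14 neighbors: 980, 967, 397, 708, 470, 630, 921, 152, 636, 433, 308, 625, 803, 550.
deg(433) = 14; N(433) = {980, 967, 397, 470, 528, 630, 152, 636, 308, 625, 183, 803, 550, 670}.
Vertex 397 has 13 neighbors: 980, 708, 470, 528, 921, 152, 636, 433, 308, 625, 183, 803, 670.
N(708) = {980, 967, 397, 470, 528, 630, 152, 636, 308, 625, 183, 803, 550, 670}, |N(708)| = 14.
G = K_{4,4,3,3,3}: α = 4 = χ(Ḡ), so ϑ = 4.
≈ 4.0000 (to 4 d.p.).
Sandwich: α(G)=4 ≤ ϑ(G)=4 ≤ χ(Ḡ)=4 (collapsed).

4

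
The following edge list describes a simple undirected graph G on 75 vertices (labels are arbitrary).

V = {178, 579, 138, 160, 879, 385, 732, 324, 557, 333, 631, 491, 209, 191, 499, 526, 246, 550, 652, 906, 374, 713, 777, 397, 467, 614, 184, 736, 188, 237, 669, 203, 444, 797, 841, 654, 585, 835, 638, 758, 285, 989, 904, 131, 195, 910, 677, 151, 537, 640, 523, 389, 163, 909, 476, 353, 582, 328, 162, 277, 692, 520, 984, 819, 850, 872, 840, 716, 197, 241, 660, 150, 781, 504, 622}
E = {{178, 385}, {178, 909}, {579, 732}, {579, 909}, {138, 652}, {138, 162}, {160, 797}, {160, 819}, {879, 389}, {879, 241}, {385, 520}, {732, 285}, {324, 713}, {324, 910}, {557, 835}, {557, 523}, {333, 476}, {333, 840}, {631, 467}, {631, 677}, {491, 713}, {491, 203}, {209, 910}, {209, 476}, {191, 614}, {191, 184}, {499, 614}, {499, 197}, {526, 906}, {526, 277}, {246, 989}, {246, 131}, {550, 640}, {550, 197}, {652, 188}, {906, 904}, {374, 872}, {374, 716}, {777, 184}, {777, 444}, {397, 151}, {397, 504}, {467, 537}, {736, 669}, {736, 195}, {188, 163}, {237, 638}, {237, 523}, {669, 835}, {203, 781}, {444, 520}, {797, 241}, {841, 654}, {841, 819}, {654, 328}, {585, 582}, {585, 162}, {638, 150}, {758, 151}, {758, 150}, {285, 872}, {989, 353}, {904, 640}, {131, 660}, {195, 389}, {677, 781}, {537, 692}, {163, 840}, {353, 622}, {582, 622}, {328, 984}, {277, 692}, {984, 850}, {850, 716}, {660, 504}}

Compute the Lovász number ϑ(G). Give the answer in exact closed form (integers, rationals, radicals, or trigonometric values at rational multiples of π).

75*cos(pi/75)/(cos(pi/75) + 1)

Vertex 910 has 2 neighbors: 324, 209.
Vertex 713 has 2 neighbors: 324, 491.
Vertex 537 has 2 neighbors: 467, 692.
N(188) = {652, 163}, |N(188)| = 2.
G on 75 vertices is 2-regular; this is C_{75}, the 75-cycle.
Distinct eigenvalues (to 3 d.p.): [2.0, 1.993, 1.972, 1.937, 1.889, 1.827, 1.753, 1.666, 1.567, 1.458, 1.338, 1.209, 1.072, 0.927, 0.775, 0.618, 0.457, 0.292, 0.126, -0.042, -0.209, -0.375, -0.538, -0.697, -0.852, -1.0, -1.141, -1.275, -1.399, -1.514, -1.618, -1.711, -1.791, -1.86, -1.915, -1.956, -1.984, -1.998].
Lovász (edge-transitive): ϑ = −75·(-2*cos(pi/75))/((2)−(-2*cos(pi/75))) = 75*cos(pi/75)/(cos(pi/75) + 1).
ϑ(G) ≈ 37.483545848.
Lovász sandwich 37 ≤ 75*cos(pi/75)/(cos(pi/75) + 1) ≤ 38: both strict.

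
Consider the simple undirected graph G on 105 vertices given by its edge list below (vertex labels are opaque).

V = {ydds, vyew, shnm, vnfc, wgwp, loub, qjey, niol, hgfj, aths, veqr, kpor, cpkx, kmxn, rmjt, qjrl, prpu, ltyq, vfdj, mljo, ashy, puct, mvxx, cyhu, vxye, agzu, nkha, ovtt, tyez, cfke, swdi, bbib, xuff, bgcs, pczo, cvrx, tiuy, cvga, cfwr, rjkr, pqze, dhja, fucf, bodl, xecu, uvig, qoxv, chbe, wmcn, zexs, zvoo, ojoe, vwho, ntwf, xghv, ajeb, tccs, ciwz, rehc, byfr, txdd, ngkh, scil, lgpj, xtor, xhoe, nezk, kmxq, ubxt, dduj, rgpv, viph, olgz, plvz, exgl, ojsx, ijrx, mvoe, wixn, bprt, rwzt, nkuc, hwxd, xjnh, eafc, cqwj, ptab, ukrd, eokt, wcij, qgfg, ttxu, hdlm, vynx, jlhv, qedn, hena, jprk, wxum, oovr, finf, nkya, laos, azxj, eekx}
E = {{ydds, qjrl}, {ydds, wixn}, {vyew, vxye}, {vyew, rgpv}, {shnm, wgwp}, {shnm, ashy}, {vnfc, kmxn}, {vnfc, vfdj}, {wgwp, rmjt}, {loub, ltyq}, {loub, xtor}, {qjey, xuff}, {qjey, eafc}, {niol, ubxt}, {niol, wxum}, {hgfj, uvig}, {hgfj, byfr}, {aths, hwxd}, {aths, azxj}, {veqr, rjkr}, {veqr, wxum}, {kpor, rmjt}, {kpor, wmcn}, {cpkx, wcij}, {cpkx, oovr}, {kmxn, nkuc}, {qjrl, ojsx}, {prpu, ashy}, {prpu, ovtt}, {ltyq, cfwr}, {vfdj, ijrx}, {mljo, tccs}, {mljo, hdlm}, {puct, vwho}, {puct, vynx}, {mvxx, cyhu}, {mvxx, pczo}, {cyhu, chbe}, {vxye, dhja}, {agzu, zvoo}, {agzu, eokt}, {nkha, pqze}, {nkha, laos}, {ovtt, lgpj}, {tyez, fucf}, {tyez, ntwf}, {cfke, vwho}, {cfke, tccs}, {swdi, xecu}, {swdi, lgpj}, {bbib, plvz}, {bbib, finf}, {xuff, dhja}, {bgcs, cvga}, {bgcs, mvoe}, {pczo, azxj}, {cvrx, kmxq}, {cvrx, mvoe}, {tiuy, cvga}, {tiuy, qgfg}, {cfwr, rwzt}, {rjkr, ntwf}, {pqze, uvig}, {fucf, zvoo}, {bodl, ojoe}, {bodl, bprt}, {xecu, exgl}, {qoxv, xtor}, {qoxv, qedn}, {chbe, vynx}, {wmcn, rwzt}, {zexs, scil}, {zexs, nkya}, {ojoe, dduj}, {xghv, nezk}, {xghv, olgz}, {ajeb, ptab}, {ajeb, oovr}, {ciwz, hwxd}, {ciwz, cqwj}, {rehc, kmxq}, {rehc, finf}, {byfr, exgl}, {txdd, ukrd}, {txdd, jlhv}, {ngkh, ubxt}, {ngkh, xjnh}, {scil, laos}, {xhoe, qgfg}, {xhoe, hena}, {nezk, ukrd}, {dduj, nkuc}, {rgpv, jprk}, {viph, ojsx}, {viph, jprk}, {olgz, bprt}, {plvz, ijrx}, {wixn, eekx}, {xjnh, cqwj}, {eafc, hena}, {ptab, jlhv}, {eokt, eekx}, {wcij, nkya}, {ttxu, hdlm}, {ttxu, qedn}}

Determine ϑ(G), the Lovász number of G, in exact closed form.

105*cos(pi/105)/(cos(pi/105) + 1)

N(niol) = {ubxt, wxum}, |N(niol)| = 2.
deg(vwho) = 2; N(vwho) = {puct, cfke}.
Vertex qgfg has 2 neighbors: tiuy, xhoe.
N(eafc) = {qjey, hena}, |N(eafc)| = 2.
G on 105 vertices is 2-regular; the odd cycle C_{105}.
A has 53 distinct eigenvalues ≈ [2.0, 1.9964, 1.9857, 1.9679, 1.943, 1.9111, 1.8725, 1.8271, 1.7752, 1.7169, 1.6525, 1.5821, 1.5061, 1.4248, 1.3383, 1.247, 1.1512, 1.0514, 0.9477, 0.8407, 0.7307, 0.618, 0.5032, 0.3865, 0.2685, 0.1495, 0.0299, -0.0897, -0.2091, -0.3276, -0.445, -0.5609, -0.6747, -0.7861, -0.8946, -1.0, -1.1018, -1.1996, -1.2932, -1.3821, -1.4661, -1.5448, -1.618, -1.6854, -1.7468, -1.8019, -1.8506, -1.8927, -1.9279, -1.9563, -1.9777, -1.9919, -1.9991].
ϑ = −N·λ_min/(λ_max−λ_min) = −105·(-2*cos(pi/105))/(2−(-2*cos(pi/105))) = 105*cos(pi/105)/(cos(pi/105) + 1).
ϑ(G) ≈ 52.4882.
Check 52 ≤ 105*cos(pi/105)/(cos(pi/105) + 1) ≤ 53: both strict.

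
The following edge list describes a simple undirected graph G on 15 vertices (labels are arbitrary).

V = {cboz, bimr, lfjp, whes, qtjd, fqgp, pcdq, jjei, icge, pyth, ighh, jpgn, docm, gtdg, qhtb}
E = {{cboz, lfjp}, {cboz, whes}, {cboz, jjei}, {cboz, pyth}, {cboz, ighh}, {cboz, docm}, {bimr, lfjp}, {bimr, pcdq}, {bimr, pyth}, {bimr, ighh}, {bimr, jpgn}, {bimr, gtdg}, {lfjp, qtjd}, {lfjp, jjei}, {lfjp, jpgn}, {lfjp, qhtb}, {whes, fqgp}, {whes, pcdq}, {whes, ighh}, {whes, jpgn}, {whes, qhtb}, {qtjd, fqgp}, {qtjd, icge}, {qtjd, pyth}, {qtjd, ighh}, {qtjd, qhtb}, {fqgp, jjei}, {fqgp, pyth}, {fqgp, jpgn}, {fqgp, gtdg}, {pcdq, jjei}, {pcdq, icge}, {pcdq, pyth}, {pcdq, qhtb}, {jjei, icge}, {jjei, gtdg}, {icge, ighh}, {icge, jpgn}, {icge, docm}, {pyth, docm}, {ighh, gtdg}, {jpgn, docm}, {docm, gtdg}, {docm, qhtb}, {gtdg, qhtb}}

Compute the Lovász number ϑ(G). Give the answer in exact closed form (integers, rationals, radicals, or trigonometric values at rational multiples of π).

deg(jpgn) = 6; N(jpgn) = {bimr, lfjp, whes, fqgp, icge, docm}.
N(jjei) = {cboz, lfjp, fqgp, pcdq, icge, gtdg}, |N(jjei)| = 6.
N(docm) = {cboz, icge, pyth, jpgn, gtdg, qhtb}, |N(docm)| = 6.
Vertex lfjp has 6 neighbors: cboz, bimr, qtjd, jjei, jpgn, qhtb.
Regular of degree 6 on 15 vertices: Kneser-type, 2-subsets of [6].
A has 3 distinct eigenvalues ≈ [6.0, 1.0, -3.0].
With N=15: ϑ(G) = 15·(-1*(-3))/(6−(-3)) = 5.
ϑ(G) ≈ 5.00000.

5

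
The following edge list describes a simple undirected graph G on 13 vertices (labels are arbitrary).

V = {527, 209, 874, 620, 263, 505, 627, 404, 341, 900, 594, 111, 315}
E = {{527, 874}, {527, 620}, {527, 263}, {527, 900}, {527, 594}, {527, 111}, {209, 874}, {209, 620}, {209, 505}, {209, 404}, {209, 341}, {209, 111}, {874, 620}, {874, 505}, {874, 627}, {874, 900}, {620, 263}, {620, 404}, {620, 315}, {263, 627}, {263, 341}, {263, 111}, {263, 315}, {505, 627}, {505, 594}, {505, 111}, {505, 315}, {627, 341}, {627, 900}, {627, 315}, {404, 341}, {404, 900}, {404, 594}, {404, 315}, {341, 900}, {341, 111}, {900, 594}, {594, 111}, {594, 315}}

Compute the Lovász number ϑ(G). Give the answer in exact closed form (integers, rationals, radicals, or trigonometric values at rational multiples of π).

sqrt(13)

deg(263) = 6; N(263) = {527, 620, 627, 341, 111, 315}.
deg(111) = 6; N(111) = {527, 209, 263, 505, 341, 594}.
Vertex 900 has 6 neighbors: 527, 874, 627, 404, 341, 594.
Vertex 341 has 6 neighbors: 209, 263, 627, 404, 900, 111.
6-regular, N=13; Paley(13): SR with (k,λ,μ)=(6,2,3).
A has 3 distinct eigenvalues ≈ [6.0, 1.30278, -2.30278].
ϑ = −N·λ_min/(λ_max−λ_min) = −13·(-sqrt(13)/2 - 1/2)/(6−(-sqrt(13)/2 - 1/2)) = sqrt(13).
≈ 3.605551275 (to 9 d.p.).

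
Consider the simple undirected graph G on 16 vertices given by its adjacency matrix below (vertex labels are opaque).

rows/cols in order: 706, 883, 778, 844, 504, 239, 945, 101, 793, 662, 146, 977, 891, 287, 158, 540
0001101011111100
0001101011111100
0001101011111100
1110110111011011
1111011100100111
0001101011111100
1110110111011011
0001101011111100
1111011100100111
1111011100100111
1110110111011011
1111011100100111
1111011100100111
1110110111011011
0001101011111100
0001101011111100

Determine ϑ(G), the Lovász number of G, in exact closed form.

7

N(945) = {706, 883, 778, 504, 239, 101, 793, 662, 977, 891, 158, 540}, |N(945)| = 12.
N(540) = {844, 504, 945, 793, 662, 146, 977, 891, 287}, |N(540)| = 9.
Vertex 891 has 11 neighbors: 706, 883, 778, 844, 239, 945, 101, 146, 287, 158, 540.
Vertex 158 has 9 neighbors: 844, 504, 945, 793, 662, 146, 977, 891, 287.
Complete multipartite on [7, 5, 4]: sandwich collapses at ϑ=7.
= 7.00000000… (decimal).
7 ≤ 7 ≤ 7: collapsed.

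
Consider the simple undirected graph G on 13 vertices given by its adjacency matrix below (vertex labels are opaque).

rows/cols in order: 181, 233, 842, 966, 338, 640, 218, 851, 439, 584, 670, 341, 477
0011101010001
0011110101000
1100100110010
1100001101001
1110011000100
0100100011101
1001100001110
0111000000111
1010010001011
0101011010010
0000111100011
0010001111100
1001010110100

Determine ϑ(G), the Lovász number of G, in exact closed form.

sqrt(13)

Vertex 439 has 6 neighbors: 181, 842, 640, 584, 341, 477.
deg(341) = 6; N(341) = {842, 218, 851, 439, 584, 670}.
deg(640) = 6; N(640) = {233, 338, 439, 584, 670, 477}.
deg(233) = 6; N(233) = {842, 966, 338, 640, 851, 584}.
6-regular, N=13; SR(13,6,2,3) — a Paley graph.
A has 3 distinct eigenvalues ≈ [6.0, 1.30278, -2.30278].
Lovász (edge-transitive): ϑ = −13·(-sqrt(13)/2 - 1/2)/((6)−(-sqrt(13)/2 - 1/2)) = sqrt(13).
= 3.60555… (decimal).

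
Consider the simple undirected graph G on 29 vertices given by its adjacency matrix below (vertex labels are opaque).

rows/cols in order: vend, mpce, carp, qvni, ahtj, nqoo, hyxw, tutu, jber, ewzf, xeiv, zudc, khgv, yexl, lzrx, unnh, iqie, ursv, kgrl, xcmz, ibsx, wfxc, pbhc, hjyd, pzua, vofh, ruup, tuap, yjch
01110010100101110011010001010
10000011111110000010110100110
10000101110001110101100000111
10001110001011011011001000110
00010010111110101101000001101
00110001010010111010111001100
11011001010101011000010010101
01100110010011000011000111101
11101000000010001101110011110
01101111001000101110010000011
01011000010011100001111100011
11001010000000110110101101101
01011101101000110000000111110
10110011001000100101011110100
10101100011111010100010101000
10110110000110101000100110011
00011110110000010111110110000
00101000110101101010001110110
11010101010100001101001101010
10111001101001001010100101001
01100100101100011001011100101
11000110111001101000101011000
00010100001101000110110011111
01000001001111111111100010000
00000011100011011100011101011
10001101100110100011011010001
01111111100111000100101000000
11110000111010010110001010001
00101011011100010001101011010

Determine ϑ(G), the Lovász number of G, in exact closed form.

sqrt(29)

deg(jber) = 14; N(jber) = {vend, mpce, carp, ahtj, khgv, iqie, ursv, xcmz, ibsx, wfxc, pzua, vofh, ruup, tuap}.
Vertex yexl has 14 neighbors: vend, carp, qvni, hyxw, tutu, xeiv, lzrx, ursv, xcmz, wfxc, pbhc, hjyd, pzua, ruup.
deg(lzrx) = 14; N(lzrx) = {vend, carp, ahtj, nqoo, ewzf, xeiv, zudc, khgv, yexl, unnh, ursv, wfxc, hjyd, vofh}.
N(pzua) = {hyxw, tutu, jber, khgv, yexl, unnh, iqie, ursv, wfxc, pbhc, hjyd, vofh, tuap, yjch}, |N(pzua)| = 14.
Regular of degree 14 on 29 vertices: SR(29,14,6,7) — a Paley graph.
The 3 distinct eigenvalues: [14.0, 2.1926, -3.1926].
Lovász: ϑ = −29(-sqrt(29)/2 - 1/2)/(14+-(-sqrt(29)/2 - 1/2)) = sqrt(29).
Numerically 5.3852.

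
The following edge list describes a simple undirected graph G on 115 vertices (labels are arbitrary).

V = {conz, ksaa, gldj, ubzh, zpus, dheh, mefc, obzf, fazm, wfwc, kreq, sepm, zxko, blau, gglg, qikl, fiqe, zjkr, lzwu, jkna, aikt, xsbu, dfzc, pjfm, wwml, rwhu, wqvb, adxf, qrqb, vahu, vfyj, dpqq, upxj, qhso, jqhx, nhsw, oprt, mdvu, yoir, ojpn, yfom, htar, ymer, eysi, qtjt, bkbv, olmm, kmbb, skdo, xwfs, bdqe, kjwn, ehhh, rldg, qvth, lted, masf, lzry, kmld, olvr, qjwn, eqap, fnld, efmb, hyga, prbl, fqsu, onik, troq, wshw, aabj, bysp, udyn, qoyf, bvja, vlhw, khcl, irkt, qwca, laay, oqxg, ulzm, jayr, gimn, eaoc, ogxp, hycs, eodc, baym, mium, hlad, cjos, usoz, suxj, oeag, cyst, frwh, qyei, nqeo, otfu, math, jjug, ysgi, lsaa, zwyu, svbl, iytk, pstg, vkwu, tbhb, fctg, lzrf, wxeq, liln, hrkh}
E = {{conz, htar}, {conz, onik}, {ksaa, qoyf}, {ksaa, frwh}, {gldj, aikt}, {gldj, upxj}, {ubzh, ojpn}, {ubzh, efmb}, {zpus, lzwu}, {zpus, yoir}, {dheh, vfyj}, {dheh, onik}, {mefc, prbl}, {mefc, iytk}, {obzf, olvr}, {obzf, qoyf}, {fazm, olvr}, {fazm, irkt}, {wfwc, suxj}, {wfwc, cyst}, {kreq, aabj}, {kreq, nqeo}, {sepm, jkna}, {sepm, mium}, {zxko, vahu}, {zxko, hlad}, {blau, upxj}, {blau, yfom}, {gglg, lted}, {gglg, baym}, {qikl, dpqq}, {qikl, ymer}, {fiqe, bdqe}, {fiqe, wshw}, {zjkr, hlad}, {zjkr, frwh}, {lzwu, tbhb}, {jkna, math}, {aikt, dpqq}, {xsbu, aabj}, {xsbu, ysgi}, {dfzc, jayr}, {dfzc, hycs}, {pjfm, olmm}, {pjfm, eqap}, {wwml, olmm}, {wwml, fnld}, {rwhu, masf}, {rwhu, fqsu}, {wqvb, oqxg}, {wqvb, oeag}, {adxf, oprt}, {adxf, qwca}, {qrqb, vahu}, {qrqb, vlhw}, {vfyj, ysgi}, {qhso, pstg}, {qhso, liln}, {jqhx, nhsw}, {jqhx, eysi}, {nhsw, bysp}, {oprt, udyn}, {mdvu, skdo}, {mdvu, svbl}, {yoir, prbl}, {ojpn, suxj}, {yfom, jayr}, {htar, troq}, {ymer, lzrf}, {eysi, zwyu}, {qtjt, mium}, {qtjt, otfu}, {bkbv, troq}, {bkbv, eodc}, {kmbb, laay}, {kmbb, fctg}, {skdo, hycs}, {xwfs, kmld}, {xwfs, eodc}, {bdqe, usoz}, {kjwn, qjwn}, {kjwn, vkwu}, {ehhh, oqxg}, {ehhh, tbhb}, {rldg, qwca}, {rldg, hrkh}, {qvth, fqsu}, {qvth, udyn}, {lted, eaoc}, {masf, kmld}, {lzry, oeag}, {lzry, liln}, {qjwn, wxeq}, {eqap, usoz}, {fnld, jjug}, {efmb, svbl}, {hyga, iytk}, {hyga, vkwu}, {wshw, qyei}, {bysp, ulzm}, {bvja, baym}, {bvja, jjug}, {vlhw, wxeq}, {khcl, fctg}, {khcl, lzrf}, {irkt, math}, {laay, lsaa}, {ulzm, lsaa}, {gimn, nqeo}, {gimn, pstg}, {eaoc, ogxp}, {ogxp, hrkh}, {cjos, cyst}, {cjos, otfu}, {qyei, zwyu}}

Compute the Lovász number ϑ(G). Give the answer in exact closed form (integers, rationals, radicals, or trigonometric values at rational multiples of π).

N(qoyf) = {ksaa, obzf}, |N(qoyf)| = 2.
Vertex fqsu has 2 neighbors: rwhu, qvth.
Vertex yoir has 2 neighbors: zpus, prbl.
N(wqvb) = {oqxg, oeag}, |N(wqvb)| = 2.
115-vertex 2-regular graph: connected 2-regular on 115 ⇒ C_{115}.
A has 58 distinct eigenvalues ≈ [2.0, 1.997, 1.988, 1.973, 1.952, 1.926, 1.893, 1.856, 1.812, 1.763, 1.709, 1.65, 1.585, 1.516, 1.443, 1.365, 1.283, 1.198, 1.108, 1.016, 0.92, 0.822, 0.721, 0.618, 0.513, 0.407, 0.299, 0.191, 0.082, -0.027, -0.136, -0.245, -0.353, -0.46, -0.566, -0.67, -0.772, -0.871, -0.968, -1.062, -1.153, -1.241, -1.325, -1.405, -1.48, -1.551, -1.618, -1.68, -1.737, -1.788, -1.834, -1.875, -1.91, -1.94, -1.964, -1.981, -1.993, -1.999].
Lovász (edge-transitive): ϑ = −115·(-2*cos(pi/115))/((2)−(-2*cos(pi/115))) = 115*cos(pi/115)/(cos(pi/115) + 1).
Numerically 57.4892708.
Check 57 ≤ 115*cos(pi/115)/(cos(pi/115) + 1) ≤ 58: both strict.

115*cos(pi/115)/(cos(pi/115) + 1)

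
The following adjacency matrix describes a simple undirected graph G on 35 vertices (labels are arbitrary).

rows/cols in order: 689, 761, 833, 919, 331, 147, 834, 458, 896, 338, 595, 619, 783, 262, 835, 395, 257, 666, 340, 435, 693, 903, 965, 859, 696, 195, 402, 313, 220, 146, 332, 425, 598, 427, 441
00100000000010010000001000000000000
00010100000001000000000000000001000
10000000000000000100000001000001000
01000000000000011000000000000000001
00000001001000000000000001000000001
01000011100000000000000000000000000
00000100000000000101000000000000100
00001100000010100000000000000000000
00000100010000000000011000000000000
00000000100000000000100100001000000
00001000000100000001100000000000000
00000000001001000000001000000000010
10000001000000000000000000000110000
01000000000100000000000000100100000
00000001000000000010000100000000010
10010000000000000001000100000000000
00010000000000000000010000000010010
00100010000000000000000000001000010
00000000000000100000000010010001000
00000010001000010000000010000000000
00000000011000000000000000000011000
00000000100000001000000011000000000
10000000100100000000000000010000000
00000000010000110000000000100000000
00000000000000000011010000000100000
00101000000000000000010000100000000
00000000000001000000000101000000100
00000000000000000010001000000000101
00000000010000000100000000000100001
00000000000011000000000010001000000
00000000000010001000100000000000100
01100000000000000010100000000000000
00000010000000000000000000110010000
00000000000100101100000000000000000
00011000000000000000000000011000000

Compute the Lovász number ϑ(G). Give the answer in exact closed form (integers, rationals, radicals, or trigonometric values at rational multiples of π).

15

N(696) = {340, 435, 903, 146}, |N(696)| = 4.
Vertex 340 has 4 neighbors: 835, 696, 313, 425.
deg(835) = 4; N(835) = {458, 340, 859, 427}.
Vertex 195 has 4 neighbors: 833, 331, 903, 402.
Regular of degree 4 on 35 vertices: Kneser K(7,3) on C(7,3)=35 vertices.
Distinct eigenvalues (to 3 d.p.): [4.0, 2.0, -1.0, -3.0].
Lovász: ϑ = −35(-3)/(4+-1*(-3)) = 15.
ϑ(G) ≈ 15.0000.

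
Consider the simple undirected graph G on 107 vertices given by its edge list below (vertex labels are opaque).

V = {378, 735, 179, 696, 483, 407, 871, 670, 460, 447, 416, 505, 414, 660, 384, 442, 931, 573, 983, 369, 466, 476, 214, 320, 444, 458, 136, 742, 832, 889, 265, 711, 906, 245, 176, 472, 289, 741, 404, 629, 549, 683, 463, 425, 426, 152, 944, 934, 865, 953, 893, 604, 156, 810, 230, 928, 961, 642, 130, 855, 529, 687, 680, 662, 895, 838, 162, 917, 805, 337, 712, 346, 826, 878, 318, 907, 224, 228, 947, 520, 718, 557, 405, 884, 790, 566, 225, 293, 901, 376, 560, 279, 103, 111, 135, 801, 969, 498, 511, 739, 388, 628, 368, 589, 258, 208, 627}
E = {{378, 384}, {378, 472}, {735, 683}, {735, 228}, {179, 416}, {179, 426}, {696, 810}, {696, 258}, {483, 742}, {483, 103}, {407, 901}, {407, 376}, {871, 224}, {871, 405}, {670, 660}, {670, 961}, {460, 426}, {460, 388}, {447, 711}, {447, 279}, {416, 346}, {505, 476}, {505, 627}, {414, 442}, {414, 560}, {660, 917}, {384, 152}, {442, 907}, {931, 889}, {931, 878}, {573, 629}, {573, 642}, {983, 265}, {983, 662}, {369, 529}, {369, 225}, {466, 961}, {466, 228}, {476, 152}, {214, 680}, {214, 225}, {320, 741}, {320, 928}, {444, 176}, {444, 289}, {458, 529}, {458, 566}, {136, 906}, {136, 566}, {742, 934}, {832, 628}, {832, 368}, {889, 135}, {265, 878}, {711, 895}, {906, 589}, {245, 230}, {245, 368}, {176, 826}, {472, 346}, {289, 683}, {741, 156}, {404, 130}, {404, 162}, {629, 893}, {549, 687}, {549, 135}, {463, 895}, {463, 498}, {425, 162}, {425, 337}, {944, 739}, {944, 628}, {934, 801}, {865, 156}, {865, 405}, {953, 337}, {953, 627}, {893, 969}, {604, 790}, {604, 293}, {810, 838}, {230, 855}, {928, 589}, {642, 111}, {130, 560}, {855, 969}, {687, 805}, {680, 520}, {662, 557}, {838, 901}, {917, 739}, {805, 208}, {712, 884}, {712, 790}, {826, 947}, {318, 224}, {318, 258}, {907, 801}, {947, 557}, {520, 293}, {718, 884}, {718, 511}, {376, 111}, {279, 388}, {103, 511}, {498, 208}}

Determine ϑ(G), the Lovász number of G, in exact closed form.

107*cos(pi/107)/(cos(pi/107) + 1)

Vertex 444 has 2 neighbors: 176, 289.
deg(289) = 2; N(289) = {444, 683}.
N(928) = {320, 589}, |N(928)| = 2.
deg(405) = 2; N(405) = {871, 865}.
deg(v) = 2 for all v (|V|=107); connected 2-regular on 107 ⇒ C_{107}.
The 54 distinct eigenvalues: [2.0, 1.997, 1.986, 1.969, 1.945, 1.914, 1.877, 1.833, 1.783, 1.727, 1.665, 1.597, 1.524, 1.445, 1.361, 1.273, 1.18, 1.084, 0.983, 0.879, 0.772, 0.663, 0.551, 0.437, 0.322, 0.205, 0.088, -0.029, -0.147, -0.263, -0.379, -0.494, -0.607, -0.718, -0.826, -0.931, -1.034, -1.132, -1.227, -1.318, -1.404, -1.485, -1.561, -1.632, -1.697, -1.756, -1.809, -1.856, -1.897, -1.931, -1.958, -1.978, -1.992, -1.999].
With N=107: ϑ(G) = 107·(-(-1)*2*cos(pi/107))/(2−(-2*cos(pi/107))) = 107*cos(pi/107)/(cos(pi/107) + 1).
= 53.48846843… (decimal).
α=53, χ(Ḡ)=54; ϑ=107*cos(pi/107)/(cos(pi/107) + 1) lies between (both strict).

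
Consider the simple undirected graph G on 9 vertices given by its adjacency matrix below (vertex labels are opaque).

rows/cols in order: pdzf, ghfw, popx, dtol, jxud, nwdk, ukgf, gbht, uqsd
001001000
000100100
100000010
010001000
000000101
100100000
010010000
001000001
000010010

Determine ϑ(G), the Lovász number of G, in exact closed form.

9*cos(pi/9)/(cos(pi/9) + 1)

N(dtol) = {ghfw, nwdk}, |N(dtol)| = 2.
N(nwdk) = {pdzf, dtol}, |N(nwdk)| = 2.
Vertex gbht has 2 neighbors: popx, uqsd.
deg(popx) = 2; N(popx) = {pdzf, gbht}.
9-vertex 2-regular graph: a single 9-cycle (edge-transitive).
The 5 distinct eigenvalues: [2.0, 1.532089, 0.347296, -1.0, -1.879385].
Lovász (edge-transitive): ϑ = −9·(-2*cos(pi/9))/((2)−(-2*cos(pi/9))) = 9*cos(pi/9)/(cos(pi/9) + 1).
Numerically 4.3600896.
Sandwich: α(G)=4 ≤ ϑ(G)=9*cos(pi/9)/(cos(pi/9) + 1) ≤ χ(Ḡ)=5 (both strict).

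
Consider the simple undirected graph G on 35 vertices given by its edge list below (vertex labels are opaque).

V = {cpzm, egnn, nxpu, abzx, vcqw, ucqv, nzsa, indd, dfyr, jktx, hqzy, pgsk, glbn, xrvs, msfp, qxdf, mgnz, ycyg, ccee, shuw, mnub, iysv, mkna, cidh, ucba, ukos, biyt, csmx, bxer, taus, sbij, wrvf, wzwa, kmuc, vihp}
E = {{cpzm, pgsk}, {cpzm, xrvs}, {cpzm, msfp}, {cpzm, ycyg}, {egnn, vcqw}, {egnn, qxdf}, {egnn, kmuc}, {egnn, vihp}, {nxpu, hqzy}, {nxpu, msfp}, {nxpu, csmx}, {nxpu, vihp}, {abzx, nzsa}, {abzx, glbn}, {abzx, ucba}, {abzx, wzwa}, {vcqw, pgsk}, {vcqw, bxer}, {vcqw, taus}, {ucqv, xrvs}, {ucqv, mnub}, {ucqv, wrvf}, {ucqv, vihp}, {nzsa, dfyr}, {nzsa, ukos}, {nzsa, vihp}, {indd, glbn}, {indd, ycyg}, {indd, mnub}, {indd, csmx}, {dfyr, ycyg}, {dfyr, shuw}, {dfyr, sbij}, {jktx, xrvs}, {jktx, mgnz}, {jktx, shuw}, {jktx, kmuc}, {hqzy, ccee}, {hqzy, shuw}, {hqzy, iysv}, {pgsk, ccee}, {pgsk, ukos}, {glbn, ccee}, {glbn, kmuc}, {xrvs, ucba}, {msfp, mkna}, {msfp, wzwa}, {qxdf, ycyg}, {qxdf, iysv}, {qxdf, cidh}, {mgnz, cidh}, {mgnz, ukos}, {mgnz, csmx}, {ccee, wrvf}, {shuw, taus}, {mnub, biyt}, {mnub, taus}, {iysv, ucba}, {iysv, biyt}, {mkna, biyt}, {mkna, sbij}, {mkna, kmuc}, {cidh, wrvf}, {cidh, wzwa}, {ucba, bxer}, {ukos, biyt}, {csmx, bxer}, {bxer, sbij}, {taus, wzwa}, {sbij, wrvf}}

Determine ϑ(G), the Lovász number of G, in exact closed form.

15

deg(ukos) = 4; N(ukos) = {nzsa, pgsk, mgnz, biyt}.
Vertex vcqw has 4 neighbors: egnn, pgsk, bxer, taus.
deg(glbn) = 4; N(glbn) = {abzx, indd, ccee, kmuc}.
Vertex kmuc has 4 neighbors: egnn, jktx, glbn, mkna.
deg(v) = 4 for all v (|V|=35); Kneser K(7,3) on C(7,3)=35 vertices.
Distinct eigenvalues (to 6 d.p.): [4.0, 2.0, -1.0, -3.0].
Lovász (edge-transitive): ϑ = −35·(-3)/((4)−(-3)) = 15.
≈ 15.00000 (to 5 d.p.).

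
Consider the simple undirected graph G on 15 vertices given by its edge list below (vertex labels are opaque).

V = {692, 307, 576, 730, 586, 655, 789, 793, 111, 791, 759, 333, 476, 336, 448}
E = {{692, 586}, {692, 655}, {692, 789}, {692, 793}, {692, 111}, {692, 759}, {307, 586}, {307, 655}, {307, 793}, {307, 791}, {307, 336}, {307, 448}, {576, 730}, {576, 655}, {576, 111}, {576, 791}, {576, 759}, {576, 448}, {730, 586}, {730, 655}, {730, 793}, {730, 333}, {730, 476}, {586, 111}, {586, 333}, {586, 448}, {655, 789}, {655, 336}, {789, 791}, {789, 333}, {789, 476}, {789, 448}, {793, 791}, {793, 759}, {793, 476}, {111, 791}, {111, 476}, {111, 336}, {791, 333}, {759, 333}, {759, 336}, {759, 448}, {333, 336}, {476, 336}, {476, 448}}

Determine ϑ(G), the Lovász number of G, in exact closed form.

Vertex 793 has 6 neighbors: 692, 307, 730, 791, 759, 476.
deg(111) = 6; N(111) = {692, 576, 586, 791, 476, 336}.
Vertex 730 has 6 neighbors: 576, 586, 655, 793, 333, 476.
N(307) = {586, 655, 793, 791, 336, 448}, |N(307)| = 6.
deg(v) = 6 for all v (|V|=15); Kneser K(6,2) on C(6,2)=15 vertices.
Distinct eigenvalues (to 6 d.p.): [6.0, 1.0, -3.0].
−15·(-3) / ((6)−(-3)) = 5 = ϑ(G).
ϑ(G) ≈ 5.0000.

5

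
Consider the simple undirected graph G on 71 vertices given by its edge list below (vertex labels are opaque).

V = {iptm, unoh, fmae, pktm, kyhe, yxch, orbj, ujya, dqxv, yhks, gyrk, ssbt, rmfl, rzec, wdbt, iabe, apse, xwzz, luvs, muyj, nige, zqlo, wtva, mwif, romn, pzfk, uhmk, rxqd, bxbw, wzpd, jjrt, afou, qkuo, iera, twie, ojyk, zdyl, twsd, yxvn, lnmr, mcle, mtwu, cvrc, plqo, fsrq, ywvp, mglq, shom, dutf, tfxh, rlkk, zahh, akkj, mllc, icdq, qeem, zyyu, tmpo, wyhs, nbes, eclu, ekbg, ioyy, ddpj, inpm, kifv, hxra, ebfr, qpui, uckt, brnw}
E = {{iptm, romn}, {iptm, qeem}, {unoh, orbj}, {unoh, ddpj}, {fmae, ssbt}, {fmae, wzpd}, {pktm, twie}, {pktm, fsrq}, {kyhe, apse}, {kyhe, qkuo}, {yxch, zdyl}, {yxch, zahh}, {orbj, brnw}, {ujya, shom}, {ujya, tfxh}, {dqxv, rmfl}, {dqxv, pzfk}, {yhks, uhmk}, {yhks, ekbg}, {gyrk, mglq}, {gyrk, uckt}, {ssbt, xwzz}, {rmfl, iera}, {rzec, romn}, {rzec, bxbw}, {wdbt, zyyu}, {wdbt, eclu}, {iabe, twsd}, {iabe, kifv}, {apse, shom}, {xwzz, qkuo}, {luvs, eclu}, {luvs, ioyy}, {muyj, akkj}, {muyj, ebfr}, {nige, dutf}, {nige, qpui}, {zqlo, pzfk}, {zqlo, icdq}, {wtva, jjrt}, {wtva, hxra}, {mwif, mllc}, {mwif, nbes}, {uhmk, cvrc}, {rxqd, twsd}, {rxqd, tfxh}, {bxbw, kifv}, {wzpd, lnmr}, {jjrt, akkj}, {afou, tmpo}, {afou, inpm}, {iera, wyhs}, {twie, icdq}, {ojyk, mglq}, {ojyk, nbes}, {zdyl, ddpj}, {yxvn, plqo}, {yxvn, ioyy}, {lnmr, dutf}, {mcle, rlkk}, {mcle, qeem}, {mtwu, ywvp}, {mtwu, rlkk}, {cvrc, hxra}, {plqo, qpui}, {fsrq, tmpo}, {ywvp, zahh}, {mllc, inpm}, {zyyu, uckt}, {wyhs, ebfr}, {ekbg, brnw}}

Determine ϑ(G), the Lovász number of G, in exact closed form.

deg(unoh) = 2; N(unoh) = {orbj, ddpj}.
deg(ebfr) = 2; N(ebfr) = {muyj, wyhs}.
Vertex pktm has 2 neighbors: twie, fsrq.
Vertex zahh has 2 neighbors: yxch, ywvp.
Every vertex has degree 2 (N=71); this is C_{71}, the 71-cycle.
The 36 distinct eigenvalues: [2.0, 1.992, 1.969, 1.93, 1.876, 1.807, 1.725, 1.628, 1.519, 1.398, 1.267, 1.125, 0.974, 0.816, 0.652, 0.482, 0.308, 0.133, -0.044, -0.221, -0.396, -0.567, -0.735, -0.896, -1.051, -1.197, -1.334, -1.46, -1.575, -1.678, -1.768, -1.843, -1.905, -1.951, -1.982, -1.998].
−71·(-2*cos(pi/71)) / ((2)−(-2*cos(pi/71))) = 71*cos(pi/71)/(cos(pi/71) + 1) = ϑ(G).
Numerically 35.48262.
α=35, χ(Ḡ)=36; ϑ=71*cos(pi/71)/(cos(pi/71) + 1) lies between (both strict).

71*cos(pi/71)/(cos(pi/71) + 1)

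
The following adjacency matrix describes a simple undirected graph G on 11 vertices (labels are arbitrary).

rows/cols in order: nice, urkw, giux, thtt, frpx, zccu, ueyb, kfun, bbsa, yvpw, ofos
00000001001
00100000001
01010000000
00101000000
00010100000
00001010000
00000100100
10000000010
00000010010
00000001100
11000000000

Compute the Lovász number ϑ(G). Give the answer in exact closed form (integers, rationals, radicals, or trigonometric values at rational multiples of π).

Vertex zccu has 2 neighbors: frpx, ueyb.
deg(kfun) = 2; N(kfun) = {nice, yvpw}.
N(yvpw) = {kfun, bbsa}, |N(yvpw)| = 2.
Vertex urkw has 2 neighbors: giux, ofos.
Every vertex has degree 2 (N=11); this is C_{11}, the 11-cycle.
spec(A) ≈ [2.0, 1.6825, 0.8308, -0.2846, -1.3097, -1.919] (distinct, 4 d.p.).
With N=11: ϑ(G) = 11·(-(-1)*2*cos(pi/11))/(2−(-2*cos(pi/11))) = 11*cos(pi/11)/(cos(pi/11) + 1).
ϑ(G) ≈ 5.3863029.
5 ≤ 11*cos(pi/11)/(cos(pi/11) + 1) ≤ 6: both strict.

11*cos(pi/11)/(cos(pi/11) + 1)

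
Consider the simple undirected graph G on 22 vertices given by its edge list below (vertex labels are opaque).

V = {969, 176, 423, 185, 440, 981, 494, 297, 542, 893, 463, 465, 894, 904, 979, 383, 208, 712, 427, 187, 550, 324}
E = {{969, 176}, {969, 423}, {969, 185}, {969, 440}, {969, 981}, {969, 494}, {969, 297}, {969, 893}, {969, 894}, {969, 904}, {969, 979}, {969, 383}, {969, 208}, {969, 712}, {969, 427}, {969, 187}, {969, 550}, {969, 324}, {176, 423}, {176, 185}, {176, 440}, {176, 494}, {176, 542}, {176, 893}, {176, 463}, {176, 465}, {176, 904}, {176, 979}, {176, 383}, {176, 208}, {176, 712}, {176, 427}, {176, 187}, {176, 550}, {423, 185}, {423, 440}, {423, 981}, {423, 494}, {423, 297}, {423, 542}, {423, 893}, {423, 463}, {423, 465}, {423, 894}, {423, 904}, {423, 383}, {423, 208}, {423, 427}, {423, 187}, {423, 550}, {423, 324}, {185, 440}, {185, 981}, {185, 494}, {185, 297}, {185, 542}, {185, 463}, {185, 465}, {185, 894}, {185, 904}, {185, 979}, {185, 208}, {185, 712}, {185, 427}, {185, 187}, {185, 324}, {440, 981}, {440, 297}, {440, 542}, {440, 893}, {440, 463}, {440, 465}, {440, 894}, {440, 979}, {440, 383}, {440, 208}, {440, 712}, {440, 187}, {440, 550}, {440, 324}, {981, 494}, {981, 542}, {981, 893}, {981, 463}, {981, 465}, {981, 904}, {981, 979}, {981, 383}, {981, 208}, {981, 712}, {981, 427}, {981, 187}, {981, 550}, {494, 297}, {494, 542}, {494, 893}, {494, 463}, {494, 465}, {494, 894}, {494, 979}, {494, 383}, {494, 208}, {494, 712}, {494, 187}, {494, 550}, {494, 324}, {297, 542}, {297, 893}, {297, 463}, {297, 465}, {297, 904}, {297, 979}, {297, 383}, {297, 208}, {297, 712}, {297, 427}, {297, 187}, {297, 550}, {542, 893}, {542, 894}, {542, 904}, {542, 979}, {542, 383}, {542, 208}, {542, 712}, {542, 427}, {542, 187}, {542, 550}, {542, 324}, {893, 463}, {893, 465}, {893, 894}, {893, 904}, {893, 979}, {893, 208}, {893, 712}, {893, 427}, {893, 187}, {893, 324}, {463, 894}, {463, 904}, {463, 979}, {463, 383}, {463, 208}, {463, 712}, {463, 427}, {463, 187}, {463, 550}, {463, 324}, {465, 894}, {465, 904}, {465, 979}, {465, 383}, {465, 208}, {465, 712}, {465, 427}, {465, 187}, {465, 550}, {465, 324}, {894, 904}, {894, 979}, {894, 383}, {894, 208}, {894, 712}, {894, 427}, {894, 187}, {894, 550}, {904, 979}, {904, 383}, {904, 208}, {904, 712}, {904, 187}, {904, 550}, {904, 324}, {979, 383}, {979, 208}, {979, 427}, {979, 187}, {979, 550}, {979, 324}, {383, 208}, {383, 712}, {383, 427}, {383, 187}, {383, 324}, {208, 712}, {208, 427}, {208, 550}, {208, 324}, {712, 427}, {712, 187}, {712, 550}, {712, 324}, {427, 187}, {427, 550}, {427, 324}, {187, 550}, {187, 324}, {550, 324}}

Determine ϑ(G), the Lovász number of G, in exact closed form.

5

deg(969) = 18; N(969) = {176, 423, 185, 440, 981, 494, 297, 893, 894, 904, 979, 383, 208, 712, 427, 187, 550, 324}.
Vertex 712 has 19 neighbors: 969, 176, 185, 440, 981, 494, 297, 542, 893, 463, 465, 894, 904, 383, 208, 427, 187, 550, 324.
Vertex 904 has 18 neighbors: 969, 176, 423, 185, 981, 297, 542, 893, 463, 465, 894, 979, 383, 208, 712, 187, 550, 324.
deg(542) = 18; N(542) = {176, 423, 185, 440, 981, 494, 297, 893, 894, 904, 979, 383, 208, 712, 427, 187, 550, 324}.
G = K_{5,4,4,4,3,2}: α = 5 = χ(Ḡ), so ϑ = 5.
Numerically 5.0000.
Check 5 ≤ 5 ≤ 5: collapsed.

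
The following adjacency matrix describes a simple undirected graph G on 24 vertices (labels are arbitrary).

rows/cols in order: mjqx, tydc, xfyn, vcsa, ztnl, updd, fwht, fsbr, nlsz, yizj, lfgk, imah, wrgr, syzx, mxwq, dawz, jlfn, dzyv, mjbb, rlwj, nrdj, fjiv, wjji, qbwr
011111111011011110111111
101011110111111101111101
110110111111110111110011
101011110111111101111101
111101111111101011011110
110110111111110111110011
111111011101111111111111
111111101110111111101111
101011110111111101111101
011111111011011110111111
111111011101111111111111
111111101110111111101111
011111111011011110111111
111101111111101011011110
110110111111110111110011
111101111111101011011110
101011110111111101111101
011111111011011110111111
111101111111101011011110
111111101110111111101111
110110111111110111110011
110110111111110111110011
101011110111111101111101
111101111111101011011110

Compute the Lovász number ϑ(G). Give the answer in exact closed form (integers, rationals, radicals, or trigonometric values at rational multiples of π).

N(updd) = {mjqx, tydc, vcsa, ztnl, fwht, fsbr, nlsz, yizj, lfgk, imah, wrgr, syzx, dawz, jlfn, dzyv, mjbb, rlwj, wjji, qbwr}, |N(updd)| = 19.
deg(qbwr) = 19; N(qbwr) = {mjqx, tydc, xfyn, vcsa, updd, fwht, fsbr, nlsz, yizj, lfgk, imah, wrgr, mxwq, jlfn, dzyv, rlwj, nrdj, fjiv, wjji}.
N(rlwj) = {mjqx, tydc, xfyn, vcsa, ztnl, updd, fwht, nlsz, yizj, lfgk, wrgr, syzx, mxwq, dawz, jlfn, dzyv, mjbb, nrdj, fjiv, wjji, qbwr}, |N(rlwj)| = 21.
Vertex nlsz has 19 neighbors: mjqx, xfyn, ztnl, updd, fwht, fsbr, yizj, lfgk, imah, wrgr, syzx, mxwq, dawz, dzyv, mjbb, rlwj, nrdj, fjiv, qbwr.
K_{5,5,5,4,3,2} (perfect); ϑ(G) = α(G) = max{5,5,5,4,3,2} = 5.
Numerically 5.000000000.
5 ≤ 5 ≤ 5: collapsed.

5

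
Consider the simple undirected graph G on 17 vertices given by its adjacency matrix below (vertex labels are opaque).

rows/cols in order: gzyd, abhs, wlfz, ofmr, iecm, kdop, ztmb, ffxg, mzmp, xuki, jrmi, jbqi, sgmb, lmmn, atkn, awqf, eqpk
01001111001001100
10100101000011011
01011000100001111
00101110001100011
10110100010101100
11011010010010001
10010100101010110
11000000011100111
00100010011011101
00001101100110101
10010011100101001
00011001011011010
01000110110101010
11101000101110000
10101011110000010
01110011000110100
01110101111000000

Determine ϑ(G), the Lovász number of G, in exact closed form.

Vertex xuki has 8 neighbors: iecm, kdop, ffxg, mzmp, jbqi, sgmb, atkn, eqpk.
deg(gzyd) = 8; N(gzyd) = {abhs, iecm, kdop, ztmb, ffxg, jrmi, lmmn, atkn}.
deg(ztmb) = 8; N(ztmb) = {gzyd, ofmr, kdop, mzmp, jrmi, sgmb, atkn, awqf}.
N(lmmn) = {gzyd, abhs, wlfz, iecm, mzmp, jrmi, jbqi, sgmb}, |N(lmmn)| = 8.
deg(v) = 8 for all v (|V|=17); SR(17,8,3,4) — a Paley graph.
The 3 distinct eigenvalues: [8.0, 1.561553, -2.561553].
Lovász: ϑ = −17(-sqrt(17)/2 - 1/2)/(8+-(-sqrt(17)/2 - 1/2)) = sqrt(17).
Numerically 4.123105626.

sqrt(17)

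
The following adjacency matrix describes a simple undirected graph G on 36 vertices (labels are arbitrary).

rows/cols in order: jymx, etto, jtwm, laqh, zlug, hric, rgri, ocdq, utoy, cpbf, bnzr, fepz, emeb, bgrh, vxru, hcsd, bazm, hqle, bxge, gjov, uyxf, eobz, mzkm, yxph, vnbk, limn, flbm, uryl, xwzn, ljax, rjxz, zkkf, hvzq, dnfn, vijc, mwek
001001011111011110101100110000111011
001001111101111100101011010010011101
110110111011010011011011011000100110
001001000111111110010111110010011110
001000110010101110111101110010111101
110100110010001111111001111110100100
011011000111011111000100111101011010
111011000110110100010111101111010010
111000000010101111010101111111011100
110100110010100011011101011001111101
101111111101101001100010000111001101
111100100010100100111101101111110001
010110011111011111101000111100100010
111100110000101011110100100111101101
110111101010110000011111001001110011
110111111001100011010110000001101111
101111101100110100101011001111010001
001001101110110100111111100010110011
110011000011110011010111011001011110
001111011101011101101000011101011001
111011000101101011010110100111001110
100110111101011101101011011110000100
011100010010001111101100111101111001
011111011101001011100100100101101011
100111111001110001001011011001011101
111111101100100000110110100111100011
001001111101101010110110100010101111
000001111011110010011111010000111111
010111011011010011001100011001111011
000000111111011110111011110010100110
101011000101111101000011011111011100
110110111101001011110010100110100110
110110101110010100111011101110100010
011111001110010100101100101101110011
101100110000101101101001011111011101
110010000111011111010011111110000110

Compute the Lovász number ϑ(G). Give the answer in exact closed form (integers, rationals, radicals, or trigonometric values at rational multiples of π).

Vertex zkkf has 21 neighbors: jymx, etto, laqh, zlug, rgri, ocdq, utoy, cpbf, fepz, vxru, bazm, hqle, bxge, gjov, mzkm, vnbk, uryl, xwzn, rjxz, dnfn, vijc.
deg(yxph) = 21; N(yxph) = {etto, jtwm, laqh, zlug, hric, ocdq, utoy, cpbf, fepz, vxru, bazm, hqle, bxge, eobz, vnbk, uryl, ljax, rjxz, hvzq, vijc, mwek}.
N(jymx) = {jtwm, hric, ocdq, utoy, cpbf, bnzr, fepz, bgrh, vxru, hcsd, bazm, bxge, uyxf, eobz, vnbk, limn, rjxz, zkkf, hvzq, vijc, mwek}, |N(jymx)| = 21.
deg(vxru) = 21; N(vxru) = {jymx, etto, laqh, zlug, hric, rgri, utoy, bnzr, emeb, bgrh, gjov, uyxf, eobz, mzkm, yxph, flbm, ljax, rjxz, zkkf, vijc, mwek}.
deg(v) = 21 for all v (|V|=36); this is K(9,2), the Kneser graph.
The 3 distinct eigenvalues: [21.0, 1.0, -6.0].
Lovász: ϑ = −36(-6)/(21+-1*(-6)) = 8.
Numerically 8.000000.

8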